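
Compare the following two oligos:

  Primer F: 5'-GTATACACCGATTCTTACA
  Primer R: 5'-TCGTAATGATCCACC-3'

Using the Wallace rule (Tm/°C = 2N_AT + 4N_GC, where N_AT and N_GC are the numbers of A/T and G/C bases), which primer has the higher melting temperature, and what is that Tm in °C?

Primer F, 52°C

Primer F: A+T=12, G+C=7 → Tm = 2(12)+4(7) = 52°C
Primer R: A+T=8, G+C=7 → Tm = 2(8)+4(7) = 44°C
52°C vs 44°C → primer F is higher.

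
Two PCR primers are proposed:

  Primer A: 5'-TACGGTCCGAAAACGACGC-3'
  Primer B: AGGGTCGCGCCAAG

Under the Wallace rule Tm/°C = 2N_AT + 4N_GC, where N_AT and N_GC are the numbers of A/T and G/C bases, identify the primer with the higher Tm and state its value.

Primer A, 60°C

Primer A: A+T=8, G+C=11 → Tm = 2(8)+4(11) = 60°C
Primer B: A+T=4, G+C=10 → Tm = 2(4)+4(10) = 48°C
60°C vs 48°C → primer A is higher.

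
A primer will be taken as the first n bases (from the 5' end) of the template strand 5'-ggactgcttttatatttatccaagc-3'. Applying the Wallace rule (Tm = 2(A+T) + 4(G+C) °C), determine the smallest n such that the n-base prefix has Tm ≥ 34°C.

n = 12

First 11 bases: GGACTGCTTTT → Tm = 32°C (< 34°C)
First 12 bases: GGACTGCTTTTA → Tm = 34°C (≥ 34°C)
Each additional base adds 2°C (A/T) or 4°C (G/C), so Tm is non-decreasing in n; n = 12 is the first length to reach 34°C.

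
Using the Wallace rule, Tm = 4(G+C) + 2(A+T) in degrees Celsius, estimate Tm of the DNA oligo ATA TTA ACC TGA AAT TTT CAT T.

Counting bases: G=1, A=8, C=3, T=10
So N_AT = 18 and N_GC = 4.
Tm = 2×18 + 4×4 = 52°C

52°C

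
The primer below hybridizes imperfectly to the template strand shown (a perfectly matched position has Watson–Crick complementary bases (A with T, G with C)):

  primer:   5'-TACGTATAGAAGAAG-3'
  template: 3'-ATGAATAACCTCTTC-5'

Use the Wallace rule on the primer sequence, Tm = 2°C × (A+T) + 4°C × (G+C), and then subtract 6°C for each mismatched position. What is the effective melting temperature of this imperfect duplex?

Primer base counts: A=7, T=3, G=4, C=1 → A+T=10, G+C=5
Perfect-match Tm = 2(10) + 4(5) = 20 + 20 = 40°C
Mismatches (positions where the bases are not complementary): 3 (at positions 4, 8, 10)
Effective Tm = 40 − 3×6 = 40 − 18 = 22°C

22°C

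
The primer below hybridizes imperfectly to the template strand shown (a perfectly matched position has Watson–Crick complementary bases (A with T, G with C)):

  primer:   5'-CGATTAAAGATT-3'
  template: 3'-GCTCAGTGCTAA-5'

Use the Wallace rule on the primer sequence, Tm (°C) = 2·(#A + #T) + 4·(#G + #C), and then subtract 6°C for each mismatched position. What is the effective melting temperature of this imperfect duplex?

12°C

Primer base counts: A=5, T=4, G=2, C=1 → A+T=9, G+C=3
Perfect-match Tm = 2(9) + 4(3) = 18 + 12 = 30°C
Mismatches (positions where the bases are not complementary): 3 (at positions 4, 6, 8)
Effective Tm = 30 − 3×6 = 30 − 18 = 12°C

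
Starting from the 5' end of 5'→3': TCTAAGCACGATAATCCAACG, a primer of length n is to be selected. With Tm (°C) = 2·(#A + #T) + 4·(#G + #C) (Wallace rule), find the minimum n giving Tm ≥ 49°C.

First 17 bases: TCTAAGCACGATAATCC → Tm = 48°C (< 49°C)
First 18 bases: TCTAAGCACGATAATCCA → Tm = 50°C (≥ 49°C)
Each additional base adds 2°C (A/T) or 4°C (G/C), so Tm is non-decreasing in n; n = 18 is the first length to reach 49°C.

n = 18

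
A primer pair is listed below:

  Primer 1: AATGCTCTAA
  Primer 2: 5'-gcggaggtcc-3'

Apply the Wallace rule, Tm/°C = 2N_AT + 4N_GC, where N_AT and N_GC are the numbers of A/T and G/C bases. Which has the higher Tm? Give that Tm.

Primer 2, 36°C

Primer 1: A+T=7, G+C=3 → Tm = 2(7)+4(3) = 26°C
Primer 2: A+T=2, G+C=8 → Tm = 2(2)+4(8) = 36°C
26°C vs 36°C → primer 2 is higher.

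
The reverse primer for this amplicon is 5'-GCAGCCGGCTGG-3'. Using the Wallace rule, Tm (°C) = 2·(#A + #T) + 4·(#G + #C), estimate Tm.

44°C

C=4, T=1, G=6, A=1
A+T = 2, G+C = 10
Tm = 2(2) + 4(10) = 4 + 40 = 44°C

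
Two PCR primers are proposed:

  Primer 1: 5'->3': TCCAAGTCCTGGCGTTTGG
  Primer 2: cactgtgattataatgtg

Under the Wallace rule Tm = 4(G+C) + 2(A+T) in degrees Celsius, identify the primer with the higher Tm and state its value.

Primer 1: A+T=8, G+C=11 → Tm = 2(8)+4(11) = 60°C
Primer 2: A+T=12, G+C=6 → Tm = 2(12)+4(6) = 48°C
60°C vs 48°C → primer 1 is higher.

Primer 1, 60°C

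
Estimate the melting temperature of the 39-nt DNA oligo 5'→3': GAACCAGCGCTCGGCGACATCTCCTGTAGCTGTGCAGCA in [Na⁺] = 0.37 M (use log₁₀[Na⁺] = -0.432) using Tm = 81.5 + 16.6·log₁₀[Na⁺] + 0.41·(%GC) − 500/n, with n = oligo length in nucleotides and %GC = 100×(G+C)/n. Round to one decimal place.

86.7°C

Length n = 39. Counting bases: T=7, A=8, C=13, G=11
G+C = 24, so %GC = 24/39 × 100 = 61.538%
Salt term: 16.6 × (-0.432) = -7.171
GC term: 0.41 × 61.538 = 25.231; length term: −500/39 = −12.821
Tm = 81.5 + (-7.171) + 25.231 − 12.821 = 86.739 → 86.7°C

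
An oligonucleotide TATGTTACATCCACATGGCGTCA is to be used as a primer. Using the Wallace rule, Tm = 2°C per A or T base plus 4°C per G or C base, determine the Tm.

66°C

Base counts: G=4, C=6, T=7, A=6
AT pairs contribute 13, GC pairs contribute 10.
Tm = 4·10 + 2·13 = 40 + 26 = 66°C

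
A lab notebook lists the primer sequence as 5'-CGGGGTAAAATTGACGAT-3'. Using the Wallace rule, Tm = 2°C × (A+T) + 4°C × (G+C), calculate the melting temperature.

G=6, A=6, T=4, C=2
AT pairs contribute 10, GC pairs contribute 8.
Tm = 4·8 + 2·10 = 32 + 20 = 52°C

52°C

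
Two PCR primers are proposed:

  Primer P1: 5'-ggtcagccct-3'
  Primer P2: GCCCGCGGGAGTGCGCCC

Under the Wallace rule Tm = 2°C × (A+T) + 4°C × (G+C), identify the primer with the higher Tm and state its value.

Primer P1: A+T=3, G+C=7 → Tm = 2(3)+4(7) = 34°C
Primer P2: A+T=2, G+C=16 → Tm = 2(2)+4(16) = 68°C
34°C vs 68°C → primer P2 is higher.

Primer P2, 68°C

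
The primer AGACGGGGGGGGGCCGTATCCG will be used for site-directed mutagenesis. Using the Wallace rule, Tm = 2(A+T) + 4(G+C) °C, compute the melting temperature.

Scanning the sequence gives A=3, G=12, C=5, T=2.
So N_AT = 5 and N_GC = 17.
Tm = 2(5) + 4(17) = 10 + 68 = 78°C

78°C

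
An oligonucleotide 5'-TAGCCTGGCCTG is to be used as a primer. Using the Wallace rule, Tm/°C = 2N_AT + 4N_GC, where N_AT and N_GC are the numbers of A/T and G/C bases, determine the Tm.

Scanning the sequence gives T=3, C=4, A=1, G=4.
A+T = 4, G+C = 8
Tm = 2×4 + 4×8 = 40°C

40°C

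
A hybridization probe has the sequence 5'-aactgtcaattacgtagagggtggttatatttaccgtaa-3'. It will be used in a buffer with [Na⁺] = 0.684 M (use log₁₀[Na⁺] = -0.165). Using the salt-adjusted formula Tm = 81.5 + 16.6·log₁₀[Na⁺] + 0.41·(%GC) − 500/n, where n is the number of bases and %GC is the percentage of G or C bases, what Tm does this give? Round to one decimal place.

Length n = 39. Base counts: G=9, T=13, C=5, A=12
G+C = 14, so %GC = 14/39 × 100 = 35.897%
Salt term: 16.6 × (-0.165) = -2.739
GC term: 0.41 × 35.897 = 14.718; length term: −500/39 = −12.821
Tm = 81.5 + (-2.739) + 14.718 − 12.821 = 80.658 → 80.7°C

80.7°C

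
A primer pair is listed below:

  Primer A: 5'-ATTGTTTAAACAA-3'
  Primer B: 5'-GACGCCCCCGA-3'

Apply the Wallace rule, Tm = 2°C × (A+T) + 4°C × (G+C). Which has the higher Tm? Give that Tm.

Primer B, 40°C

Primer A: A+T=11, G+C=2 → Tm = 2(11)+4(2) = 30°C
Primer B: A+T=2, G+C=9 → Tm = 2(2)+4(9) = 40°C
30°C vs 40°C → primer B is higher.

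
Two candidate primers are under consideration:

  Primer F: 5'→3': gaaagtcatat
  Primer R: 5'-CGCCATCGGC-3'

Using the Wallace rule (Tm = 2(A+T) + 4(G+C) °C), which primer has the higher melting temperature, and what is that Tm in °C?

Primer R, 36°C

Primer F: A+T=8, G+C=3 → Tm = 2(8)+4(3) = 28°C
Primer R: A+T=2, G+C=8 → Tm = 2(2)+4(8) = 36°C
28°C vs 36°C → primer R is higher.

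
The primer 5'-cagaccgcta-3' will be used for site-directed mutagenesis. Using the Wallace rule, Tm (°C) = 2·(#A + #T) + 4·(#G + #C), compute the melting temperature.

Counting bases: A=3, G=2, C=4, T=1
A+T = 4, G+C = 6
Tm = 2(4) + 4(6) = 8 + 24 = 32°C

32°C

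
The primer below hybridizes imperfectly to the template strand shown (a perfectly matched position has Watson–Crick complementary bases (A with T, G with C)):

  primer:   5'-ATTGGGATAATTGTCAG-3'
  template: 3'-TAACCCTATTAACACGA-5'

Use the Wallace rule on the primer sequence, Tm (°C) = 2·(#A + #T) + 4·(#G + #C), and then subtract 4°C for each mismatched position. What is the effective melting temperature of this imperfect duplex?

34°C

Primer base counts: A=5, T=6, G=5, C=1 → A+T=11, G+C=6
Perfect-match Tm = 2(11) + 4(6) = 22 + 24 = 46°C
Mismatches (positions where the bases are not complementary): 3 (at positions 15, 16, 17)
Effective Tm = 46 − 3×4 = 46 − 12 = 34°C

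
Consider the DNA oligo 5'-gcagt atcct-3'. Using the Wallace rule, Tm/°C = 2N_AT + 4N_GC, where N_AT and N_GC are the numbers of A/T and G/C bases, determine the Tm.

Counting bases: A=2, T=3, G=2, C=3
AT pairs contribute 5, GC pairs contribute 5.
Tm = 2(5) + 4(5) = 10 + 20 = 30°C

30°C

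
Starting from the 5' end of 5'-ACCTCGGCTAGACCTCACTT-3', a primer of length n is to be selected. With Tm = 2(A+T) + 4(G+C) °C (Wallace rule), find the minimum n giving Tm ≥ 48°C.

First 14 bases: ACCTCGGCTAGACC → Tm = 46°C (< 48°C)
First 15 bases: ACCTCGGCTAGACCT → Tm = 48°C (≥ 48°C)
Each additional base adds 2°C (A/T) or 4°C (G/C), so Tm is non-decreasing in n; n = 15 is the first length to reach 48°C.

n = 15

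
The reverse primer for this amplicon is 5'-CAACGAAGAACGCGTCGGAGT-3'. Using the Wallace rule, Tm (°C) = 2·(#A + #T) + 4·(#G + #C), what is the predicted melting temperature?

66°C

Counting bases: A=7, T=2, C=5, G=7
AT pairs contribute 9, GC pairs contribute 12.
Tm = 2×9 + 4×12 = 66°C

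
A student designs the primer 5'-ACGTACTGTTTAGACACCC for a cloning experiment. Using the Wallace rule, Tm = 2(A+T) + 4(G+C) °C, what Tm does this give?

56°C

Counting bases: T=5, A=5, C=6, G=3
A+T = 10, G+C = 9
Tm = 2×10 + 4×9 = 56°C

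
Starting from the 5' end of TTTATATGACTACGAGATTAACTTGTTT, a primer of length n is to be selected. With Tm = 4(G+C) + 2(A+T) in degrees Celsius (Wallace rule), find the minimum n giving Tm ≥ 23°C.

n = 10

First 9 bases: TTTATATGA → Tm = 20°C (< 23°C)
First 10 bases: TTTATATGAC → Tm = 24°C (≥ 23°C)
Each additional base adds 2°C (A/T) or 4°C (G/C), so Tm is non-decreasing in n; n = 10 is the first length to reach 23°C.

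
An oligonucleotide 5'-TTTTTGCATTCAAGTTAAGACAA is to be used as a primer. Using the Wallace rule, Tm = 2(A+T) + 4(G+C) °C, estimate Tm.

58°C

Counting bases: G=3, C=3, T=9, A=8
A+T = 17, G+C = 6
Tm = 2(17) + 4(6) = 34 + 24 = 58°C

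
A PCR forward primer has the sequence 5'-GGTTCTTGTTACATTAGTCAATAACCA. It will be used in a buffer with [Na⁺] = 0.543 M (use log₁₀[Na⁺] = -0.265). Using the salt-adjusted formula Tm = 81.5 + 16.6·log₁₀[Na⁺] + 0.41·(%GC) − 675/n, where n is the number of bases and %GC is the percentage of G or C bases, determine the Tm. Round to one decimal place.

Length n = 27. Counting bases: A=8, C=5, T=10, G=4
G+C = 9, so %GC = 9/27 × 100 = 33.333%
Salt term: 16.6 × (-0.265) = -4.399
GC term: 0.41 × 33.333 = 13.667; length term: −675/27 = −25
Tm = 81.5 + (-4.399) + 13.667 − 25 = 65.768 → 65.8°C

65.8°C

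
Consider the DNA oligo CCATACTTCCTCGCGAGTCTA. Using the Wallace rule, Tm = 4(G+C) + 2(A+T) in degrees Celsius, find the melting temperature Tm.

T=6, A=4, G=3, C=8
AT pairs contribute 10, GC pairs contribute 11.
Tm = 4·11 + 2·10 = 44 + 20 = 64°C

64°C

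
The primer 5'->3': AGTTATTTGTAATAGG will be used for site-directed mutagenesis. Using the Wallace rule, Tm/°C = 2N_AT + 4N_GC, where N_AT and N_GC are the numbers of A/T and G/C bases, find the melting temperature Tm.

40°C

Counting bases: G=4, A=5, C=0, T=7
A+T = 12, G+C = 4
Tm = 2×12 + 4×4 = 40°C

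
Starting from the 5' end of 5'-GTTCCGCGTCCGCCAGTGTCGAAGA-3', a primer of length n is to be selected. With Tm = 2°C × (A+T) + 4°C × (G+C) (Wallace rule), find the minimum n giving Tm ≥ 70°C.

First 20 bases: GTTCCGCGTCCGCCAGTGTC → Tm = 68°C (< 70°C)
First 21 bases: GTTCCGCGTCCGCCAGTGTCG → Tm = 72°C (≥ 70°C)
Each additional base adds 2°C (A/T) or 4°C (G/C), so Tm is non-decreasing in n; n = 21 is the first length to reach 70°C.

n = 21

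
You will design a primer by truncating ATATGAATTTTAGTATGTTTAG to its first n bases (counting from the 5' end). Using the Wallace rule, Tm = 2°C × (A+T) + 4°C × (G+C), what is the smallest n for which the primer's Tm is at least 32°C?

n = 14

First 13 bases: ATATGAATTTTAG → Tm = 30°C (< 32°C)
First 14 bases: ATATGAATTTTAGT → Tm = 32°C (≥ 32°C)
Each additional base adds 2°C (A/T) or 4°C (G/C), so Tm is non-decreasing in n; n = 14 is the first length to reach 32°C.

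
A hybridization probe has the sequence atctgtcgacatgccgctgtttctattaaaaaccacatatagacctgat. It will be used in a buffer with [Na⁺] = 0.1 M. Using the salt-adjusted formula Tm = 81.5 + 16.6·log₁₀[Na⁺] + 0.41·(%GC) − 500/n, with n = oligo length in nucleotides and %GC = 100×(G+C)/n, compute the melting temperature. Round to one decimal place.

70.6°C

Length n = 49. A=15, C=12, T=15, G=7
G+C = 19, so %GC = 19/49 × 100 = 38.776%
Salt term: 16.6 × (-1) = -16.6
GC term: 0.41 × 38.776 = 15.898; length term: −500/49 = −10.204
Tm = 81.5 + (-16.6) + 15.898 − 10.204 = 70.594 → 70.6°C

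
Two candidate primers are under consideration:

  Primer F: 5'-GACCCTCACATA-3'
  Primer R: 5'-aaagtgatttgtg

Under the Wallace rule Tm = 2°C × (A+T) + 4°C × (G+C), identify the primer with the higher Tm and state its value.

Primer F, 36°C

Primer F: A+T=6, G+C=6 → Tm = 2(6)+4(6) = 36°C
Primer R: A+T=9, G+C=4 → Tm = 2(9)+4(4) = 34°C
36°C vs 34°C → primer F is higher.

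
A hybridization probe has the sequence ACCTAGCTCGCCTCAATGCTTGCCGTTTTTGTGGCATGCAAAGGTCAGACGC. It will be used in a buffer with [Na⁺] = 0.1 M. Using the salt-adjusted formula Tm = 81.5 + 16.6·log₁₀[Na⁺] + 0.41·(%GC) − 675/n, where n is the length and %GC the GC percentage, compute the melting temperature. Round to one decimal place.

74.0°C

Length n = 52. Scanning the sequence gives C=15, A=10, G=13, T=14.
G+C = 28, so %GC = 28/52 × 100 = 53.846%
Salt term: 16.6 × (-1) = -16.6
GC term: 0.41 × 53.846 = 22.077; length term: −675/52 = −12.981
Tm = 81.5 + (-16.6) + 22.077 − 12.981 = 73.996 → 74.0°C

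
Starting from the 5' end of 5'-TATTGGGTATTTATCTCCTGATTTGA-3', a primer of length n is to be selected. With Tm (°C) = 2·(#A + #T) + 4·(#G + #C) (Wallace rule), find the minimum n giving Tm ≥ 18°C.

n = 7

First 6 bases: TATTGG → Tm = 16°C (< 18°C)
First 7 bases: TATTGGG → Tm = 20°C (≥ 18°C)
Each additional base adds 2°C (A/T) or 4°C (G/C), so Tm is non-decreasing in n; n = 7 is the first length to reach 18°C.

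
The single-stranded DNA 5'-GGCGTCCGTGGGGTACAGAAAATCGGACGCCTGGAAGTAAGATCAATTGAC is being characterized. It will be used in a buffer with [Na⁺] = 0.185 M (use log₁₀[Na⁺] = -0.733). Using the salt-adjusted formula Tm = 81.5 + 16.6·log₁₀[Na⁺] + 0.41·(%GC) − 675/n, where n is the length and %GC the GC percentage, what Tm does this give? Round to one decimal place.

77.8°C

Length n = 51. Counting bases: C=10, T=9, A=15, G=17
G+C = 27, so %GC = 27/51 × 100 = 52.941%
Salt term: 16.6 × (-0.733) = -12.168
GC term: 0.41 × 52.941 = 21.706; length term: −675/51 = −13.235
Tm = 81.5 + (-12.168) + 21.706 − 13.235 = 77.803 → 77.8°C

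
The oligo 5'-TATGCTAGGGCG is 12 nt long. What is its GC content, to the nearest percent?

58%

C=2, G=5, T=3, A=2
G+C = 5 + 2 = 7 out of 12 bases
%GC = 7/12 × 100 = 58.33% ≈ 58%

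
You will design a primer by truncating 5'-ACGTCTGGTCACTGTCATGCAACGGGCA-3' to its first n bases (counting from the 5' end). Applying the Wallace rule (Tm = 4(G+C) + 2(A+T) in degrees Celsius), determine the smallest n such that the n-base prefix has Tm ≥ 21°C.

First 6 bases: ACGTCT → Tm = 18°C (< 21°C)
First 7 bases: ACGTCTG → Tm = 22°C (≥ 21°C)
Each additional base adds 2°C (A/T) or 4°C (G/C), so Tm is non-decreasing in n; n = 7 is the first length to reach 21°C.

n = 7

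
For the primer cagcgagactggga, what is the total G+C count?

9

Base counts: G=6, T=1, A=4, C=3
G+C = 6 + 3 = 9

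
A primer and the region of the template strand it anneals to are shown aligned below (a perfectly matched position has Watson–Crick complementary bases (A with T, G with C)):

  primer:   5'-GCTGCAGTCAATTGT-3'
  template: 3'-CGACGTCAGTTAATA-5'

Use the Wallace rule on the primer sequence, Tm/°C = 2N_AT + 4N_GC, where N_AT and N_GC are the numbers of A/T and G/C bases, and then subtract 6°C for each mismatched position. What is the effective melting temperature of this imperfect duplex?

Primer base counts: A=3, T=5, G=4, C=3 → A+T=8, G+C=7
Perfect-match Tm = 2(8) + 4(7) = 16 + 28 = 44°C
Mismatches (positions where the bases are not complementary): 1 (at position 14)
Effective Tm = 44 − 1×6 = 44 − 6 = 38°C

38°C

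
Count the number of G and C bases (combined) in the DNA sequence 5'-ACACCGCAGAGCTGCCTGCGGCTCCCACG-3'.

21

Scanning the sequence gives T=3, C=13, G=8, A=5.
G+C = 8 + 13 = 21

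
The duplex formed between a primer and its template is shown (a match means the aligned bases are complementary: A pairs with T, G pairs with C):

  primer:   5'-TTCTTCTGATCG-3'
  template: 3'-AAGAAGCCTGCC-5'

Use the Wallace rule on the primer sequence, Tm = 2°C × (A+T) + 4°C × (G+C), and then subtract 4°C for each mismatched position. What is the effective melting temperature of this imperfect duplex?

Primer base counts: A=1, T=6, G=2, C=3 → A+T=7, G+C=5
Perfect-match Tm = 2(7) + 4(5) = 14 + 20 = 34°C
Mismatches (positions where the bases are not complementary): 3 (at positions 7, 10, 11)
Effective Tm = 34 − 3×4 = 34 − 12 = 22°C

22°C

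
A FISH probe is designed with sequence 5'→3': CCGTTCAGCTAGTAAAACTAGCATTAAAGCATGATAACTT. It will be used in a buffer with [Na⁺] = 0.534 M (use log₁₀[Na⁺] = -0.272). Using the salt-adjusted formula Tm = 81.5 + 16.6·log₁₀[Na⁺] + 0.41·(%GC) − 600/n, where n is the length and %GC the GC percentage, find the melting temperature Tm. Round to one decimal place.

Length n = 40. Scanning the sequence gives G=6, A=15, C=8, T=11.
G+C = 14, so %GC = 14/40 × 100 = 35%
Salt term: 16.6 × (-0.272) = -4.515
GC term: 0.41 × 35 = 14.35; length term: −600/40 = −15
Tm = 81.5 + (-4.515) + 14.35 − 15 = 76.335 → 76.3°C

76.3°C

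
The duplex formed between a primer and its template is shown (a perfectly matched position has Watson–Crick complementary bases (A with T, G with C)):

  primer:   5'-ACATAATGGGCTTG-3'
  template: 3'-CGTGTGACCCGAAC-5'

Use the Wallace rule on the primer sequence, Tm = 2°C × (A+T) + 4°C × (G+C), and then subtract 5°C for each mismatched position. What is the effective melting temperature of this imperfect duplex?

Primer base counts: A=4, T=4, G=4, C=2 → A+T=8, G+C=6
Perfect-match Tm = 2(8) + 4(6) = 16 + 24 = 40°C
Mismatches (positions where the bases are not complementary): 3 (at positions 1, 4, 6)
Effective Tm = 40 − 3×5 = 40 − 15 = 25°C

25°C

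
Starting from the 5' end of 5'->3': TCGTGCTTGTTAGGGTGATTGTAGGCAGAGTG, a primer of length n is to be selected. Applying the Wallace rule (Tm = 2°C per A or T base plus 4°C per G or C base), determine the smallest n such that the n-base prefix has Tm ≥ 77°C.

First 25 bases: TCGTGCTTGTTAGGGTGATTGTAGG → Tm = 74°C (< 77°C)
First 26 bases: TCGTGCTTGTTAGGGTGATTGTAGGC → Tm = 78°C (≥ 77°C)
Each additional base adds 2°C (A/T) or 4°C (G/C), so Tm is non-decreasing in n; n = 26 is the first length to reach 77°C.

n = 26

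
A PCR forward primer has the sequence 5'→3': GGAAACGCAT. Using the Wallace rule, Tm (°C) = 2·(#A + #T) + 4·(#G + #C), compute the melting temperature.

A=4, T=1, C=2, G=3
So N_AT = 5 and N_GC = 5.
Tm = 2×5 + 4×5 = 30°C

30°C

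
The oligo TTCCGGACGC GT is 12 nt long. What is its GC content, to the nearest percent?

G=4, A=1, C=4, T=3
G+C = 4 + 4 = 8 out of 12 bases
%GC = 8/12 × 100 = 66.67% ≈ 67%

67%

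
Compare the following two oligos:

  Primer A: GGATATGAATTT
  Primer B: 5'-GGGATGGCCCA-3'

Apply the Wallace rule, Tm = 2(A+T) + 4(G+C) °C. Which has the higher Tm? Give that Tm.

Primer B, 38°C

Primer A: A+T=9, G+C=3 → Tm = 2(9)+4(3) = 30°C
Primer B: A+T=3, G+C=8 → Tm = 2(3)+4(8) = 38°C
30°C vs 38°C → primer B is higher.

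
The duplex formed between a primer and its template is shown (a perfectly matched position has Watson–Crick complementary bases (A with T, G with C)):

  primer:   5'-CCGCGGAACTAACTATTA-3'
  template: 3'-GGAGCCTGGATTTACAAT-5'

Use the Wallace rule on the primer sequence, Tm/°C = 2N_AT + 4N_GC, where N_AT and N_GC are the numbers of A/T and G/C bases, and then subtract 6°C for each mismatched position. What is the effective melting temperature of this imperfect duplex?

Primer base counts: A=6, T=4, G=3, C=5 → A+T=10, G+C=8
Perfect-match Tm = 2(10) + 4(8) = 20 + 32 = 52°C
Mismatches (positions where the bases are not complementary): 4 (at positions 3, 8, 13, 15)
Effective Tm = 52 − 4×6 = 52 − 24 = 28°C

28°C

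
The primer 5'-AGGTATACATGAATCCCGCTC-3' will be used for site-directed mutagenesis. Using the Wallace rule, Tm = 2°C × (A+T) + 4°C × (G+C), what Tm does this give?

62°C

Counting bases: A=6, C=6, G=4, T=5
A+T = 11, G+C = 10
Tm = 2×11 + 4×10 = 62°C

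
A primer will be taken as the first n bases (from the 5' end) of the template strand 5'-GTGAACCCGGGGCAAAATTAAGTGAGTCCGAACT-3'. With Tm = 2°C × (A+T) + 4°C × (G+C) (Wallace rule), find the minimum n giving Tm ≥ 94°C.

n = 31

First 30 bases: GTGAACCCGGGGCAAAATTAAGTGAGTCCG → Tm = 92°C (< 94°C)
First 31 bases: GTGAACCCGGGGCAAAATTAAGTGAGTCCGA → Tm = 94°C (≥ 94°C)
Since every base adds ≥2°C, Tm only increases with n, so the threshold is first crossed at n = 31.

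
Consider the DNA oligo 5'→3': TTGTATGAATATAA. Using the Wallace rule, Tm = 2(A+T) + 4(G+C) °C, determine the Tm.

32°C

C=0, T=6, G=2, A=6
AT pairs contribute 12, GC pairs contribute 2.
Tm = 4·2 + 2·12 = 8 + 24 = 32°C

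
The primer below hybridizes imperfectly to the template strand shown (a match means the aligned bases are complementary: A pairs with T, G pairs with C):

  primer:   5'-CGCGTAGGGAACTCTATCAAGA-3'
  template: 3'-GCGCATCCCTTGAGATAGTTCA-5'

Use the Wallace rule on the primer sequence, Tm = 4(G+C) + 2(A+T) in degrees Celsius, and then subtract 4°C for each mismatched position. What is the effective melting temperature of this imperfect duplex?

62°C

Primer base counts: A=7, T=4, G=6, C=5 → A+T=11, G+C=11
Perfect-match Tm = 2(11) + 4(11) = 22 + 44 = 66°C
Mismatches (positions where the bases are not complementary): 1 (at position 22)
Effective Tm = 66 − 1×4 = 66 − 4 = 62°C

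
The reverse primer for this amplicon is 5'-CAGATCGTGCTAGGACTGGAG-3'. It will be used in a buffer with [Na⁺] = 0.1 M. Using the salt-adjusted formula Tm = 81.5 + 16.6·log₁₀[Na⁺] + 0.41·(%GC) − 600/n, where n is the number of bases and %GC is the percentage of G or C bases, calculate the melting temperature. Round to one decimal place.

59.8°C

Length n = 21. G=8, C=4, T=4, A=5
G+C = 12, so %GC = 12/21 × 100 = 57.143%
Salt term: 16.6 × (-1) = -16.6
GC term: 0.41 × 57.143 = 23.429; length term: −600/21 = −28.571
Tm = 81.5 + (-16.6) + 23.429 − 28.571 = 59.758 → 59.8°C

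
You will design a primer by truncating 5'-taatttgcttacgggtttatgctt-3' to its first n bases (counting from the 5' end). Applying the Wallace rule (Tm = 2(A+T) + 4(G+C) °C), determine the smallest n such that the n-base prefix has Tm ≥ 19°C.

n = 8

First 7 bases: TAATTTG → Tm = 16°C (< 19°C)
First 8 bases: TAATTTGC → Tm = 20°C (≥ 19°C)
Since every base adds ≥2°C, Tm only increases with n, so the threshold is first crossed at n = 8.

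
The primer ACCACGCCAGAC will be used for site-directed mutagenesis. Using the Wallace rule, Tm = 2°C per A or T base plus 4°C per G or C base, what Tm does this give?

40°C

Base counts: A=4, T=0, C=6, G=2
A+T = 4, G+C = 8
Tm = 4·8 + 2·4 = 32 + 8 = 40°C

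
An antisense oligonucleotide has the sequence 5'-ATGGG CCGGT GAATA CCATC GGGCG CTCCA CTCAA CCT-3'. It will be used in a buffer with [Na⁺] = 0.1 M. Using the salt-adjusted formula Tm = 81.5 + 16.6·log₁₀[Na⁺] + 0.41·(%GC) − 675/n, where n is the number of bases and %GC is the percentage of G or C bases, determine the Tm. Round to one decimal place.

72.0°C

Length n = 38. Base counts: T=7, A=8, G=10, C=13
G+C = 23, so %GC = 23/38 × 100 = 60.526%
Salt term: 16.6 × (-1) = -16.6
GC term: 0.41 × 60.526 = 24.816; length term: −675/38 = −17.763
Tm = 81.5 + (-16.6) + 24.816 − 17.763 = 71.953 → 72.0°C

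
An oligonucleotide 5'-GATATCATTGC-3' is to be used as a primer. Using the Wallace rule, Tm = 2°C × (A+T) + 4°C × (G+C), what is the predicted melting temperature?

30°C

G=2, C=2, A=3, T=4
AT pairs contribute 7, GC pairs contribute 4.
Tm = 2×7 + 4×4 = 30°C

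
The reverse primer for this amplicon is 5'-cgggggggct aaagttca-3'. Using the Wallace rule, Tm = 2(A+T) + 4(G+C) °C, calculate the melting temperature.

58°C

C=3, T=3, A=4, G=8
So N_AT = 7 and N_GC = 11.
Tm = 2(7) + 4(11) = 14 + 44 = 58°C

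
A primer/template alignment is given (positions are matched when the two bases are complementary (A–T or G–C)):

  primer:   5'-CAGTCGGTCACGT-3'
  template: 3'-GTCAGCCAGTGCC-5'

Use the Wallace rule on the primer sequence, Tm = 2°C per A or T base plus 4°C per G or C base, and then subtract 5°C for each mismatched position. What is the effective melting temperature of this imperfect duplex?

Primer base counts: A=2, T=3, G=4, C=4 → A+T=5, G+C=8
Perfect-match Tm = 2(5) + 4(8) = 10 + 32 = 42°C
Mismatches (positions where the bases are not complementary): 1 (at position 13)
Effective Tm = 42 − 1×5 = 42 − 5 = 37°C

37°C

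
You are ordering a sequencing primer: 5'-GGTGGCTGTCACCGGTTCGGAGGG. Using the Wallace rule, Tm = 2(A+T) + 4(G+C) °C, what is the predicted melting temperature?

Counting bases: C=5, T=5, A=2, G=12
AT pairs contribute 7, GC pairs contribute 17.
Tm = 2(7) + 4(17) = 14 + 68 = 82°C

82°C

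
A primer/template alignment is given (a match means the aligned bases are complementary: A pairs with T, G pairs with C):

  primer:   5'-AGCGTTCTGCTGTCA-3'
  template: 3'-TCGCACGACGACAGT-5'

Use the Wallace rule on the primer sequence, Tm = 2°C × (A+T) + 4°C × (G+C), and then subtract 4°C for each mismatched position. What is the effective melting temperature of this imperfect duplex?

Primer base counts: A=2, T=5, G=4, C=4 → A+T=7, G+C=8
Perfect-match Tm = 2(7) + 4(8) = 14 + 32 = 46°C
Mismatches (positions where the bases are not complementary): 1 (at position 6)
Effective Tm = 46 − 1×4 = 46 − 4 = 42°C

42°C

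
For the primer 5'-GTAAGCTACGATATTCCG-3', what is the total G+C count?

G=4, T=5, C=4, A=5
G+C = 4 + 4 = 8

8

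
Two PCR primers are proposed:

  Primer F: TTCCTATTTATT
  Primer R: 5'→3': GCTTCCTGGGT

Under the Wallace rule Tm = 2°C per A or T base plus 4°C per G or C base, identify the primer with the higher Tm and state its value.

Primer R, 36°C

Primer F: A+T=10, G+C=2 → Tm = 2(10)+4(2) = 28°C
Primer R: A+T=4, G+C=7 → Tm = 2(4)+4(7) = 36°C
28°C vs 36°C → primer R is higher.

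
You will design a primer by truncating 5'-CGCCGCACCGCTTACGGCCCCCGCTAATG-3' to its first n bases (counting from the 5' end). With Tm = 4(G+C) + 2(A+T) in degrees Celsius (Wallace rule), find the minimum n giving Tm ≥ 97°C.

First 28 bases: CGCCGCACCGCTTACGGCCCCCGCTAAT → Tm = 96°C (< 97°C)
First 29 bases: CGCCGCACCGCTTACGGCCCCCGCTAATG → Tm = 100°C (≥ 97°C)
Each additional base adds 2°C (A/T) or 4°C (G/C), so Tm is non-decreasing in n; n = 29 is the first length to reach 97°C.

n = 29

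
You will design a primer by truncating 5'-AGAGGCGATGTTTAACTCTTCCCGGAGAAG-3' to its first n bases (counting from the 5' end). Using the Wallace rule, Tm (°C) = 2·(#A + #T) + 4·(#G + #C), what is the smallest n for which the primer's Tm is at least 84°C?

First 27 bases: AGAGGCGATGTTTAACTCTTCCCGGAG → Tm = 82°C (< 84°C)
First 28 bases: AGAGGCGATGTTTAACTCTTCCCGGAGA → Tm = 84°C (≥ 84°C)
Since every base adds ≥2°C, Tm only increases with n, so the threshold is first crossed at n = 28.

n = 28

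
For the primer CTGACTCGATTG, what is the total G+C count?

Scanning the sequence gives C=3, A=2, G=3, T=4.
G+C = 3 + 3 = 6

6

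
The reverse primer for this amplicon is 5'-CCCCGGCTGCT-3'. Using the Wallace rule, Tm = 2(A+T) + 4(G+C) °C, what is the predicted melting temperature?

40°C

Scanning the sequence gives T=2, G=3, A=0, C=6.
A+T = 2, G+C = 9
Tm = 2×2 + 4×9 = 40°C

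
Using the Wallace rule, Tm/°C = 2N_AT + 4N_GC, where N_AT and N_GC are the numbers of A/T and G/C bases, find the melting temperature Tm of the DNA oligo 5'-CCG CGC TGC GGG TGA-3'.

T=2, A=1, C=5, G=7
So N_AT = 3 and N_GC = 12.
Tm = 2(3) + 4(12) = 6 + 48 = 54°C

54°C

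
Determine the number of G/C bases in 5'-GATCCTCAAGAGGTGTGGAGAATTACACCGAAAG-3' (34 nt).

Scanning the sequence gives G=10, C=6, T=6, A=12.
Total G or C: 10 + 6 = 16

16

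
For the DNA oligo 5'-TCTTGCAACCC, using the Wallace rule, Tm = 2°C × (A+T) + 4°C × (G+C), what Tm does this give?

34°C

Scanning the sequence gives A=2, T=3, C=5, G=1.
A+T = 5, G+C = 6
Tm = 4·6 + 2·5 = 24 + 10 = 34°C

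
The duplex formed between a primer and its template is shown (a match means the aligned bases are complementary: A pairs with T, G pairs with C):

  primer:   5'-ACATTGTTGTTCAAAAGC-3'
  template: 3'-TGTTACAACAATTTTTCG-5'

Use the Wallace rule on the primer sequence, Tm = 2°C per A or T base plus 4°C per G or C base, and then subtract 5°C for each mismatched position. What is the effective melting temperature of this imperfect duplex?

38°C

Primer base counts: A=6, T=6, G=3, C=3 → A+T=12, G+C=6
Perfect-match Tm = 2(12) + 4(6) = 24 + 24 = 48°C
Mismatches (positions where the bases are not complementary): 2 (at positions 4, 12)
Effective Tm = 48 − 2×5 = 48 − 10 = 38°C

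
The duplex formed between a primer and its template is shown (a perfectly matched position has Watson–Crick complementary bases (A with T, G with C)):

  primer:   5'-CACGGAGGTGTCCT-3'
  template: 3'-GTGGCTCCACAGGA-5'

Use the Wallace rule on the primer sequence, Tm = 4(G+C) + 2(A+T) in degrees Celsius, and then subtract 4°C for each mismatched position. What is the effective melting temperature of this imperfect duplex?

42°C

Primer base counts: A=2, T=3, G=5, C=4 → A+T=5, G+C=9
Perfect-match Tm = 2(5) + 4(9) = 10 + 36 = 46°C
Mismatches (positions where the bases are not complementary): 1 (at position 4)
Effective Tm = 46 − 1×4 = 46 − 4 = 42°C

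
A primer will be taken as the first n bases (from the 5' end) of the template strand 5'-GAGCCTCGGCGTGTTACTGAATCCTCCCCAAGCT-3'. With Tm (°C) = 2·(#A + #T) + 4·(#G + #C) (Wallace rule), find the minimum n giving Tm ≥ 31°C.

First 8 bases: GAGCCTCG → Tm = 28°C (< 31°C)
First 9 bases: GAGCCTCGG → Tm = 32°C (≥ 31°C)
Since every base adds ≥2°C, Tm only increases with n, so the threshold is first crossed at n = 9.

n = 9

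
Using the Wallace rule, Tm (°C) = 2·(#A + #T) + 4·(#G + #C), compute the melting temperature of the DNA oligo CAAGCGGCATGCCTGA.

52°C

Counting bases: G=5, T=2, A=4, C=5
So N_AT = 6 and N_GC = 10.
Tm = 2×6 + 4×10 = 52°C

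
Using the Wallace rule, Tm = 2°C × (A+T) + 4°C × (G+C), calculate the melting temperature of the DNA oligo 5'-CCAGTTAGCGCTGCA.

Base counts: T=3, G=4, C=5, A=3
So N_AT = 6 and N_GC = 9.
Tm = 2×6 + 4×9 = 48°C

48°C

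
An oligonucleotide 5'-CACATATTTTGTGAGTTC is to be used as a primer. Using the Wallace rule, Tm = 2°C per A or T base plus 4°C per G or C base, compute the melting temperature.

48°C

Scanning the sequence gives T=8, A=4, G=3, C=3.
A+T = 12, G+C = 6
Tm = 4·6 + 2·12 = 24 + 24 = 48°C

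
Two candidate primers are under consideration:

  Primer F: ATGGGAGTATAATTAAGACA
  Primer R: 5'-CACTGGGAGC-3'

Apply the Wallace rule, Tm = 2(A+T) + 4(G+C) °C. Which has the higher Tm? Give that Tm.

Primer F, 52°C

Primer F: A+T=14, G+C=6 → Tm = 2(14)+4(6) = 52°C
Primer R: A+T=3, G+C=7 → Tm = 2(3)+4(7) = 34°C
52°C vs 34°C → primer F is higher.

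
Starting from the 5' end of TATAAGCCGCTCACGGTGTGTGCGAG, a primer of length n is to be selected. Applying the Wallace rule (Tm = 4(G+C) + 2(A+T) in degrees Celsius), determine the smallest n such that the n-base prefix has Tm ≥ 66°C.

First 21 bases: TATAAGCCGCTCACGGTGTGT → Tm = 64°C (< 66°C)
First 22 bases: TATAAGCCGCTCACGGTGTGTG → Tm = 68°C (≥ 66°C)
Each additional base adds 2°C (A/T) or 4°C (G/C), so Tm is non-decreasing in n; n = 22 is the first length to reach 66°C.

n = 22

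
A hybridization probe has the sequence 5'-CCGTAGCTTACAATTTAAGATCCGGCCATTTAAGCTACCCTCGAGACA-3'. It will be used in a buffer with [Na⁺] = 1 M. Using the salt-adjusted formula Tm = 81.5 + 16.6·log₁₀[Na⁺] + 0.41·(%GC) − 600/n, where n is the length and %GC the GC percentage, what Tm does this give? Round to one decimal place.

87.8°C

Length n = 48. Counting bases: T=12, G=8, C=14, A=14
G+C = 22, so %GC = 22/48 × 100 = 45.833%
Salt term: 16.6 × (0) = 0
GC term: 0.41 × 45.833 = 18.792; length term: −600/48 = −12.5
Tm = 81.5 + (0) + 18.792 − 12.5 = 87.792 → 87.8°C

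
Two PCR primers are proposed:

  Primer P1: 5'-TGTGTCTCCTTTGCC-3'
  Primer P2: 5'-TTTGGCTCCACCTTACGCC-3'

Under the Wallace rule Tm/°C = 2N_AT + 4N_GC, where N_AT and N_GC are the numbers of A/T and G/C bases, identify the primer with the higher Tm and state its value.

Primer P1: A+T=7, G+C=8 → Tm = 2(7)+4(8) = 46°C
Primer P2: A+T=8, G+C=11 → Tm = 2(8)+4(11) = 60°C
46°C vs 60°C → primer P2 is higher.

Primer P2, 60°C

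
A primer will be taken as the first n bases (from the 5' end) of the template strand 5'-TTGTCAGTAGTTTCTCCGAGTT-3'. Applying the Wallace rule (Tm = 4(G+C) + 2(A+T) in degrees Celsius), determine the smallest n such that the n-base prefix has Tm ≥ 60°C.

First 20 bases: TTGTCAGTAGTTTCTCCGAG → Tm = 58°C (< 60°C)
First 21 bases: TTGTCAGTAGTTTCTCCGAGT → Tm = 60°C (≥ 60°C)
Each additional base adds 2°C (A/T) or 4°C (G/C), so Tm is non-decreasing in n; n = 21 is the first length to reach 60°C.

n = 21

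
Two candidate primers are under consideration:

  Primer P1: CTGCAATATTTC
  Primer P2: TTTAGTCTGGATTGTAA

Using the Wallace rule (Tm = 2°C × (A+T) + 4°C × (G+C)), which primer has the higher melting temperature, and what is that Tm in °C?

Primer P1: A+T=8, G+C=4 → Tm = 2(8)+4(4) = 32°C
Primer P2: A+T=12, G+C=5 → Tm = 2(12)+4(5) = 44°C
32°C vs 44°C → primer P2 is higher.

Primer P2, 44°C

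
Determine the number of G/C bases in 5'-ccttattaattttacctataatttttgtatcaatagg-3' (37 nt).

Scanning the sequence gives G=3, C=5, A=11, T=18.
Total G or C: 3 + 5 = 8

8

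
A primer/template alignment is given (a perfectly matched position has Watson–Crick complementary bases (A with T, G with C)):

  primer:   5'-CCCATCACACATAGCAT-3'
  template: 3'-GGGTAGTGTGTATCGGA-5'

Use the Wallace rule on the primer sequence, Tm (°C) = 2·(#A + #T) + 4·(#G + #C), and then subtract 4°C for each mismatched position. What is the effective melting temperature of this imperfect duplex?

46°C

Primer base counts: A=6, T=3, G=1, C=7 → A+T=9, G+C=8
Perfect-match Tm = 2(9) + 4(8) = 18 + 32 = 50°C
Mismatches (positions where the bases are not complementary): 1 (at position 16)
Effective Tm = 50 − 1×4 = 50 − 4 = 46°C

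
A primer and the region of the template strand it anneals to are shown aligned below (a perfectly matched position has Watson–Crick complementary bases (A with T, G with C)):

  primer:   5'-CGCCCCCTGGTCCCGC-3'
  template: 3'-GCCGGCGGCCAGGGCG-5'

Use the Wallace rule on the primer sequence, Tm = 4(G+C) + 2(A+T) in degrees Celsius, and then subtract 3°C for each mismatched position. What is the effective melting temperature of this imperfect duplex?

51°C

Primer base counts: A=0, T=2, G=4, C=10 → A+T=2, G+C=14
Perfect-match Tm = 2(2) + 4(14) = 4 + 56 = 60°C
Mismatches (positions where the bases are not complementary): 3 (at positions 3, 6, 8)
Effective Tm = 60 − 3×3 = 60 − 9 = 51°C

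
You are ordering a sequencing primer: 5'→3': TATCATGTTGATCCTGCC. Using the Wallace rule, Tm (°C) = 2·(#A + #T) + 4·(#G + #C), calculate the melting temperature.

52°C

G=3, T=7, C=5, A=3
So N_AT = 10 and N_GC = 8.
Tm = 2(10) + 4(8) = 20 + 32 = 52°C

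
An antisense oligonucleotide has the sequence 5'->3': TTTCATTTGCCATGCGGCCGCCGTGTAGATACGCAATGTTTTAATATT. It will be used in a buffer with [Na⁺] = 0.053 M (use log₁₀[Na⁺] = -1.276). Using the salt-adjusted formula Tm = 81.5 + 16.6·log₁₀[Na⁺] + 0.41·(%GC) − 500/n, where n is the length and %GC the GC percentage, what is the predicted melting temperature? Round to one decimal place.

Length n = 48. Scanning the sequence gives T=18, A=10, C=10, G=10.
G+C = 20, so %GC = 20/48 × 100 = 41.667%
Salt term: 16.6 × (-1.276) = -21.182
GC term: 0.41 × 41.667 = 17.083; length term: −500/48 = −10.417
Tm = 81.5 + (-21.182) + 17.083 − 10.417 = 66.984 → 67.0°C

67.0°C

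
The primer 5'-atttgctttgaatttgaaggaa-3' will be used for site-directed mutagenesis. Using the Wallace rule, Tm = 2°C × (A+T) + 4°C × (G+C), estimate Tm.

Base counts: T=9, C=1, A=7, G=5
So N_AT = 16 and N_GC = 6.
Tm = 2(16) + 4(6) = 32 + 24 = 56°C

56°C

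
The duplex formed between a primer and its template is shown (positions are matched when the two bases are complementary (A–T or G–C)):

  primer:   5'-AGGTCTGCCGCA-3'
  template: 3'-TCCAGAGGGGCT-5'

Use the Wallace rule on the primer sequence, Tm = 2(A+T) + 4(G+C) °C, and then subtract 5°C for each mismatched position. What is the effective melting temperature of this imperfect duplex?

25°C

Primer base counts: A=2, T=2, G=4, C=4 → A+T=4, G+C=8
Perfect-match Tm = 2(4) + 4(8) = 8 + 32 = 40°C
Mismatches (positions where the bases are not complementary): 3 (at positions 7, 10, 11)
Effective Tm = 40 − 3×5 = 40 − 15 = 25°C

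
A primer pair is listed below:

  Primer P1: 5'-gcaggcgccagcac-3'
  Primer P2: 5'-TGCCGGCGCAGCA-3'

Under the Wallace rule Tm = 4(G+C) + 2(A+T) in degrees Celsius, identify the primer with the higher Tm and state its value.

Primer P1, 50°C

Primer P1: A+T=3, G+C=11 → Tm = 2(3)+4(11) = 50°C
Primer P2: A+T=3, G+C=10 → Tm = 2(3)+4(10) = 46°C
50°C vs 46°C → primer P1 is higher.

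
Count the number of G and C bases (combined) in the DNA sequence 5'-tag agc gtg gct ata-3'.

7

Counting bases: G=5, C=2, A=4, T=4
Total G or C: 5 + 2 = 7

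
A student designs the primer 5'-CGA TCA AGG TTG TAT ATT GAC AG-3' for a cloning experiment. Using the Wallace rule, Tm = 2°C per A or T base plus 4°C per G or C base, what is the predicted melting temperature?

Base counts: G=6, A=7, T=7, C=3
A+T = 14, G+C = 9
Tm = 4·9 + 2·14 = 36 + 28 = 64°C

64°C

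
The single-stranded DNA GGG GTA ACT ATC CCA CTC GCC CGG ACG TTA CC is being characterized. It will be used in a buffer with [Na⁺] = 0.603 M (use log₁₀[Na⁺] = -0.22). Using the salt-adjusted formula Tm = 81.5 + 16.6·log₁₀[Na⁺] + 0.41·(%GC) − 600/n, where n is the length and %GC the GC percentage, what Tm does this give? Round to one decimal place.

84.7°C

Length n = 32. Scanning the sequence gives C=12, G=8, T=6, A=6.
G+C = 20, so %GC = 20/32 × 100 = 62.5%
Salt term: 16.6 × (-0.22) = -3.652
GC term: 0.41 × 62.5 = 25.625; length term: −600/32 = −18.75
Tm = 81.5 + (-3.652) + 25.625 − 18.75 = 84.723 → 84.7°C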